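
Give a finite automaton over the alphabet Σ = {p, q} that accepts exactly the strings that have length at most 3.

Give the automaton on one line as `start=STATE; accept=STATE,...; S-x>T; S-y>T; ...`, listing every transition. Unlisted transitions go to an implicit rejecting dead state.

Count input length up to 4: every symbol moves from S0 toward S4, which means 'more than 3' and absorbs. Accept from {S0, S1, S2, S3}.
5 states suffice.
        p   q  
>* S0   S1  S1 
 * S1   S2  S2 
 * S2   S3  S3 
 * S3   S4  S4 
   S4   S4  S4 
(> = start, * = accepting)

start=S0; accept=S0,S1,S2,S3; S0-p>S1; S0-q>S1; S1-p>S2; S1-q>S2; S2-p>S3; S2-q>S3; S3-p>S4; S3-q>S4; S4-p>S4; S4-q>S4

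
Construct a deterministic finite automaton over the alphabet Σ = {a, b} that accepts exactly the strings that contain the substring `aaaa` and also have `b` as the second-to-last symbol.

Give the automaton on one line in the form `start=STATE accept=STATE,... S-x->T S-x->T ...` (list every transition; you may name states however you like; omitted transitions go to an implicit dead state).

start=q0 accept=q6,q7 q0-a->q1 q0-b->q0 q1-a->q2 q1-b->q0 q2-a->q3 q2-b->q0 q3-a->q4 q3-b->q0 q4-a->q4 q4-b->q5 q5-a->q6 q5-b->q7 q6-a->q4 q6-b->q5 q7-a->q6 q7-b->q7

Run two small machines in parallel and take their product. One (5 states) tracks whether and how much of `aaaa` has been seen; the other (7 states) tracks the last 2 symbols read. Each combined state is a pair, one component from each; accept when both components accept. Minimizing collapses redundant product states.
With 8 states:
        a   b  
>  q0   q1  q0 
   q1   q2  q0 
   q2   q3  q0 
   q3   q4  q0 
   q4   q4  q5 
   q5   q6  q7 
 * q6   q4  q5 
 * q7   q6  q7 
(> = start, * = accepting)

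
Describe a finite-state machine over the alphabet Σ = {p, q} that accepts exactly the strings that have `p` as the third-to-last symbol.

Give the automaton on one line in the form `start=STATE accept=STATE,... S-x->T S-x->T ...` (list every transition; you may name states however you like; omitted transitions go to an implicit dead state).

A DFA must remember the last 3 symbols (since which symbol is third-to-last isn't known until the input ends). Use one state per possible window of the last ≤3 symbols; accept from those whose window starts with `p`.
          p    q  
>  S0     S1   S2 
   S1     S3   S4 
   S2     S5   S6 
   S3     S7   S8 
   S4     S9  S10 
   S5    S11  S12 
   S6    S13  S14 
 * S7     S7   S8 
 * S8     S9  S10 
 * S9    S11  S12 
 * S10   S13  S14 
   S11    S7   S8 
   S12    S9  S10 
   S13   S11  S12 
   S14   S13  S14 
(> = start, * = accepting)

start=S0 accept=S7,S8,S9,S10 S0-p->S1 S0-q->S2 S1-p->S3 S1-q->S4 S2-p->S5 S2-q->S6 S3-p->S7 S3-q->S8 S4-p->S9 S4-q->S10 S5-p->S11 S5-q->S12 S6-p->S13 S6-q->S14 S7-p->S7 S7-q->S8 S8-p->S9 S8-q->S10 S9-p->S11 S9-q->S12 S10-p->S13 S10-q->S14 S11-p->S7 S11-q->S8 S12-p->S9 S12-q->S10 S13-p->S11 S13-q->S12 S14-p->S13 S14-q->S14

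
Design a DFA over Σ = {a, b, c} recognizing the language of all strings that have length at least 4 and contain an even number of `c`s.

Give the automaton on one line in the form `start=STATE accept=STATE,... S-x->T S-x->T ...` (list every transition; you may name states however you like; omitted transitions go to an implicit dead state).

Run two small machines in parallel and take their product. The first has 6 states tracking the input length, saturating at 5; the second has 2 states tracking the count of `c`s modulo 2. A product state is a pair (one from each), accepting exactly when both do. After merging equivalent states the machine shrinks.
8 states suffice.
        a   b   c  
>  S0   S1  S1  S2 
   S1   S3  S3  S4 
   S2   S4  S4  S3 
   S3   S5  S5  S6 
   S4   S6  S6  S5 
   S5   S7  S7  S6 
   S6   S6  S6  S7 
 * S7   S7  S7  S6 
(> = start, * = accepting)

start=S0 accept=S7 S0-a->S1 S0-b->S1 S0-c->S2 S1-a->S3 S1-b->S3 S1-c->S4 S2-a->S4 S2-b->S4 S2-c->S3 S3-a->S5 S3-b->S5 S3-c->S6 S4-a->S6 S4-b->S6 S4-c->S5 S5-a->S7 S5-b->S7 S5-c->S6 S6-a->S6 S6-b->S6 S6-c->S7 S7-a->S7 S7-b->S7 S7-c->S6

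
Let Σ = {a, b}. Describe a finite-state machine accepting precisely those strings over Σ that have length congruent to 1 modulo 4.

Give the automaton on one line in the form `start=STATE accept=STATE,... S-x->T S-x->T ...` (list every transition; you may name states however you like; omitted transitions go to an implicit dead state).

start=S0 accept=S1 S0-a->S1 S0-b->S1 S1-a->S2 S1-b->S2 S2-a->S3 S2-b->S3 S3-a->S0 S3-b->S0

Count input length modulo 4: every symbol advances one step around the cycle S0 → S1 → S2 → S3 → S0. Accept at S1.
With 4 states:
        a   b  
>  S0   S1  S1 
 * S1   S2  S2 
   S2   S3  S3 
   S3   S0  S0 
(> = start, * = accepting)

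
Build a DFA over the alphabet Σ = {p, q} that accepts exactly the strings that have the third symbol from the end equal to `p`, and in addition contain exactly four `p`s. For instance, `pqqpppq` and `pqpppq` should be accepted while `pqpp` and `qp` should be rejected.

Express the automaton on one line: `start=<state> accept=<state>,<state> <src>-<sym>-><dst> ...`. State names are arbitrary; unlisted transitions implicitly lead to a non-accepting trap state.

start=s0 accept=s5,s9,s10,s13 s0-p->s1 s0-q->s0 s1-p->s2 s1-q->s1 s2-p->s3 s2-q->s4 s3-p->s5 s3-q->s6 s4-p->s7 s4-q->s4 s5-p->s8 s5-q->s9 s6-p->s10 s6-q->s11 s7-p->s12 s7-q->s6 s8-p->s8 s8-q->s8 s9-p->s8 s9-q->s13 s10-p->s8 s10-q->s14 s11-p->s15 s11-q->s11 s12-p->s8 s12-q->s9 s13-p->s8 s13-q->s8 s14-p->s8 s14-q->s13 s15-p->s8 s15-q->s14

Handle the two conditions separately and then intersect. The first has 15 states tracking the last 3 symbols read; the second has 6 states tracking the count of `p`s, saturating at 5. A product state is a pair (one from each), accepting exactly when both do. After merging equivalent states the machine shrinks.
With 16 states:
          p    q  
>  s0     s1   s0 
   s1     s2   s1 
   s2     s3   s4 
   s3     s5   s6 
   s4     s7   s4 
 * s5     s8   s9 
   s6    s10  s11 
   s7    s12   s6 
   s8     s8   s8 
 * s9     s8  s13 
 * s10    s8  s14 
   s11   s15  s11 
   s12    s8   s9 
 * s13    s8   s8 
   s14    s8  s13 
   s15    s8  s14 
(> = start, * = accepting)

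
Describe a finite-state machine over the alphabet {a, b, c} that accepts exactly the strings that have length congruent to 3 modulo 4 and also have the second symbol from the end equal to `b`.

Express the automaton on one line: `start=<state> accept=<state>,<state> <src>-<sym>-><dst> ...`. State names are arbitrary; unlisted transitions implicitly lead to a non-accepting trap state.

Build one automaton per condition and run them in lockstep. One (4 states) tracks the input length modulo 4; the other (13 states) tracks the last 2 symbols read. Each combined state is a pair, one component from each; accept when both components accept. Equivalent product states are then merged.
With 6 states:
        a   b   c  
>  q0   q1  q1  q1 
   q1   q2  q3  q2 
   q2   q4  q4  q4 
   q3   q5  q5  q5 
   q4   q0  q0  q0 
 * q5   q0  q0  q0 
(> = start, * = accepting)

start=q0 accept=q5 q0-a->q1 q0-b->q1 q0-c->q1 q1-a->q2 q1-b->q3 q1-c->q2 q2-a->q4 q2-b->q4 q2-c->q4 q3-a->q5 q3-b->q5 q3-c->q5 q4-a->q0 q4-b->q0 q4-c->q0 q5-a->q0 q5-b->q0 q5-c->q0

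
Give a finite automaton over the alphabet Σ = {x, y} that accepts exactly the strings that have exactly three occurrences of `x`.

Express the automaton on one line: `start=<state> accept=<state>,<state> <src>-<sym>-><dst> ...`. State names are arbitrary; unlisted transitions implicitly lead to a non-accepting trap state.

Only the number of `x`s matters, and only up to 4. Make a chain q0 → q1 → q2 → q3 → q4 advanced by each `x` (with q4 absorbing); every other symbol self-loops. The accepting set is {q3}.
        x   y  
>  q0   q1  q0 
   q1   q2  q1 
   q2   q3  q2 
 * q3   q4  q3 
   q4   q4  q4 
(> = start, * = accepting)

start=q0 accept=q3 q0-x->q1 q0-y->q0 q1-x->q2 q1-y->q1 q2-x->q3 q2-y->q2 q3-x->q4 q3-y->q3 q4-x->q4 q4-y->q4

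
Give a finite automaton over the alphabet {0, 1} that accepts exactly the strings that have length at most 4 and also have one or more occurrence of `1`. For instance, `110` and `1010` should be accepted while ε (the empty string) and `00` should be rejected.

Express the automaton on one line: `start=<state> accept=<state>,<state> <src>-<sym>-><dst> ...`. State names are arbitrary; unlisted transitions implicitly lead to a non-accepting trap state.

start=A accept=C,E,G,I A-0->B A-1->C B-0->D B-1->E C-0->E C-1->E D-0->F D-1->G E-0->G E-1->G F-0->H F-1->I G-0->I G-1->I H-0->H H-1->H I-0->H I-1->H

Handle the two conditions separately and then intersect. One (6 states) tracks the input length, saturating at 5; the other (3 states) tracks the count of `1`s, saturating at 2. Each combined state is a pair, one component from each; accept when both components accept. After merging equivalent states the machine shrinks.
With 9 states:
       0  1 
>  A   B  C 
   B   D  E 
 * C   E  E 
   D   F  G 
 * E   G  G 
   F   H  I 
 * G   I  I 
   H   H  H 
 * I   H  H 
(> = start, * = accepting)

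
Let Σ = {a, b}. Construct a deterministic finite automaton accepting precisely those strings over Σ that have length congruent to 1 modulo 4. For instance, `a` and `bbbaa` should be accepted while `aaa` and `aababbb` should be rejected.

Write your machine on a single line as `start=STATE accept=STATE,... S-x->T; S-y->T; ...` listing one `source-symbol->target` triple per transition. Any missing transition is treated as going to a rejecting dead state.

start=q0; accept=q1; q0-a->q1; q0-b->q1; q1-a->q2; q1-b->q2; q2-a->q3; q2-b->q3; q3-a->q0; q3-b->q0

Count input length modulo 4: every symbol advances one step around the cycle q0 → q1 → q2 → q3 → q0. Accept at q1.
With 4 states:
        a   b  
>  q0   q1  q1 
 * q1   q2  q2 
   q2   q3  q3 
   q3   q0  q0 
(> = start, * = accepting)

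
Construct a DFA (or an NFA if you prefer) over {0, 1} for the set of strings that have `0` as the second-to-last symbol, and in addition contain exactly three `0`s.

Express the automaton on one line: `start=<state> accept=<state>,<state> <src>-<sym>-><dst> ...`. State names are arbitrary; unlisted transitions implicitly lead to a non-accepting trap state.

Build one automaton per condition and run them in lockstep. The first has 7 states tracking the last 2 symbols read; the second has 5 states tracking the count of `0`s, saturating at 4. A product state is a pair (one from each), accepting exactly when both do. Equivalent product states are then merged.
An 8-state machine:
        0   1  
>  s0   s1  s0 
   s1   s2  s1 
   s2   s3  s4 
 * s3   s5  s6 
   s4   s7  s4 
   s5   s5  s5 
 * s6   s5  s5 
   s7   s5  s6 
(> = start, * = accepting)

start=s0 accept=s3,s6 s0-0->s1 s0-1->s0 s1-0->s2 s1-1->s1 s2-0->s3 s2-1->s4 s3-0->s5 s3-1->s6 s4-0->s7 s4-1->s4 s5-0->s5 s5-1->s5 s6-0->s5 s6-1->s5 s7-0->s5 s7-1->s6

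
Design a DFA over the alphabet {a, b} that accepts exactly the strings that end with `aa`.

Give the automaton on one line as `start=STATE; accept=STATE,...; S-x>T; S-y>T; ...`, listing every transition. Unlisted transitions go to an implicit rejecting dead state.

start=s0; accept=s2; s0-a>s1; s0-b>s0; s1-a>s2; s1-b>s0; s2-a>s2; s2-b>s0

Let each state record the length of the longest suffix of the input read so far that is also a prefix of `aa`. s1 means the last symbol is `a`; s2 means the last 2 symbols are `aa`. Accept only at s2, where the string currently ends in `aa`.
With 3 states:
        a   b  
>  s0   s1  s0 
   s1   s2  s0 
 * s2   s2  s0 
(> = start, * = accepting)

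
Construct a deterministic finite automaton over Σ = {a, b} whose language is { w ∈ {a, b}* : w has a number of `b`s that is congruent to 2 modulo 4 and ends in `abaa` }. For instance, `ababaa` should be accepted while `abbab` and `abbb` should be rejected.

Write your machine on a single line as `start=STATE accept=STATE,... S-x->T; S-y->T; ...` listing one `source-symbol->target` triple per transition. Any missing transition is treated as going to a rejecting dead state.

Build one automaton per condition and run them in lockstep. The first has 4 states tracking the count of `b`s modulo 4; the second has 5 states tracking how much of the suffix `abaa` has currently been matched. A product state is a pair (one from each), accepting exactly when both do. Minimizing collapses redundant product states.
An 8-state machine:
        a   b  
>  q0   q0  q1 
   q1   q2  q3 
   q2   q2  q4 
   q3   q3  q5 
   q4   q6  q5 
   q5   q5  q0 
   q6   q7  q5 
 * q7   q3  q5 
(> = start, * = accepting)

start=q0; accept=q7; q0-a->q0; q0-b->q1; q1-a->q2; q1-b->q3; q2-a->q2; q2-b->q4; q3-a->q3; q3-b->q5; q4-a->q6; q4-b->q5; q5-a->q5; q5-b->q0; q6-a->q7; q6-b->q5; q7-a->q3; q7-b->q5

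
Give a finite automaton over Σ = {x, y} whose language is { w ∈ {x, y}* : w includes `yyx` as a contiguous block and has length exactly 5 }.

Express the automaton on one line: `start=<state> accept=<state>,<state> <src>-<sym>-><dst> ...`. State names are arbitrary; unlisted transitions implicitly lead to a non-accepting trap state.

start=q0 accept=q12 q0-x->q1 q0-y->q2 q1-x->q3 q1-y->q4 q2-x->q3 q2-y->q5 q3-x->q6 q3-y->q7 q4-x->q6 q4-y->q8 q5-x->q9 q5-y->q8 q6-x->q6 q6-y->q6 q7-x->q6 q7-y->q10 q8-x->q11 q8-y->q10 q9-x->q11 q9-y->q11 q10-x->q12 q10-y->q6 q11-x->q12 q11-y->q12 q12-x->q6 q12-y->q6

Run two small machines in parallel and take their product. The first has 4 states tracking whether and how much of `yyx` has been seen; the second has 7 states tracking the input length, saturating at 6. A product state is a pair (one from each), accepting exactly when both do. Equivalent product states are then merged.
          x    y  
>  q0     q1   q2 
   q1     q3   q4 
   q2     q3   q5 
   q3     q6   q7 
   q4     q6   q8 
   q5     q9   q8 
   q6     q6   q6 
   q7     q6  q10 
   q8    q11  q10 
   q9    q11  q11 
   q10   q12   q6 
   q11   q12  q12 
 * q12    q6   q6 
(> = start, * = accepting)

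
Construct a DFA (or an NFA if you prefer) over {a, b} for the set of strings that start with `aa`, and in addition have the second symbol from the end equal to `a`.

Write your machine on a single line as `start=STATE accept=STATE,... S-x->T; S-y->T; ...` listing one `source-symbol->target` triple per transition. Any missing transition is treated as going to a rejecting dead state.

start=q0; accept=q3,q4; q0-a->q1; q0-b->q2; q1-a->q3; q1-b->q2; q2-a->q2; q2-b->q2; q3-a->q3; q3-b->q4; q4-a->q5; q4-b->q6; q5-a->q3; q5-b->q4; q6-a->q5; q6-b->q6

Handle the two conditions separately and then intersect. One (4 states) tracks whether the input so far still matches the prefix `aa`; the other (7 states) tracks the last 2 symbols read. Each combined state is a pair, one component from each; accept when both components accept. Equivalent product states are then merged.
        a   b  
>  q0   q1  q2 
   q1   q3  q2 
   q2   q2  q2 
 * q3   q3  q4 
 * q4   q5  q6 
   q5   q3  q4 
   q6   q5  q6 
(> = start, * = accepting)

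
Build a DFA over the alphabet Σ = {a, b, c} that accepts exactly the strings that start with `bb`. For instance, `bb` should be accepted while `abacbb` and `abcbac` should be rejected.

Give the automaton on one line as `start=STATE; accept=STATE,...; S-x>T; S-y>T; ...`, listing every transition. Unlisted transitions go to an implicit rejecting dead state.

Check the first 2 symbols one by one: s0 through s1 record how many have matched `bb` so far; any wrong symbol goes to the dead state s3. After all 2 match we enter the accepting sink s2.
        a   b   c  
>  s0   s3  s1  s3 
   s1   s3  s2  s3 
 * s2   s2  s2  s2 
   s3   s3  s3  s3 
(> = start, * = accepting)

start=s0; accept=s2; s0-a>s3; s0-b>s1; s0-c>s3; s1-a>s3; s1-b>s2; s1-c>s3; s2-a>s2; s2-b>s2; s2-c>s2; s3-a>s3; s3-b>s3; s3-c>s3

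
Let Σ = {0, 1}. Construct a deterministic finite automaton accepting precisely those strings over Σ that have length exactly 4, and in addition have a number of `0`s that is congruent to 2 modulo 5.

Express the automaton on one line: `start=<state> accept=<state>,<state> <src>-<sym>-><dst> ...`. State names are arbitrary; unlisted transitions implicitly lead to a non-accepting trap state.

Build one automaton per condition and run them in lockstep. One (6 states) tracks the input length, saturating at 5; the other (5 states) tracks the count of `0`s modulo 5. Each combined state is a pair, one component from each; accept when both components accept. Equivalent product states are then merged.
        0   1  
>  q0   q1  q2 
   q1   q3  q4 
   q2   q4  q5 
   q3   q6  q7 
   q4   q7  q8 
   q5   q8  q6 
   q6   q6  q6 
   q7   q6  q9 
   q8   q9  q6 
 * q9   q6  q6 
(> = start, * = accepting)

start=q0 accept=q9 q0-0->q1 q0-1->q2 q1-0->q3 q1-1->q4 q2-0->q4 q2-1->q5 q3-0->q6 q3-1->q7 q4-0->q7 q4-1->q8 q5-0->q8 q5-1->q6 q6-0->q6 q6-1->q6 q7-0->q6 q7-1->q9 q8-0->q9 q8-1->q6 q9-0->q6 q9-1->q6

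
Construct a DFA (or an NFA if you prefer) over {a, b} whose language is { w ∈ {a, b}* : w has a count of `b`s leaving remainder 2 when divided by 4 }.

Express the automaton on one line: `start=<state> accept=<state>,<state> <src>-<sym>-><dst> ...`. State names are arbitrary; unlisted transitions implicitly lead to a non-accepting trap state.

start=q0 accept=q2 q0-a->q0 q0-b->q1 q1-a->q1 q1-b->q2 q2-a->q2 q2-b->q3 q3-a->q3 q3-b->q0

Keep the running count of `b`s modulo 4: each `b` advances along the cycle q0 → q1 → q2 → q3 → q0 while other symbols loop. Accept at q2.
With 4 states:
        a   b  
>  q0   q0  q1 
   q1   q1  q2 
 * q2   q2  q3 
   q3   q3  q0 
(> = start, * = accepting)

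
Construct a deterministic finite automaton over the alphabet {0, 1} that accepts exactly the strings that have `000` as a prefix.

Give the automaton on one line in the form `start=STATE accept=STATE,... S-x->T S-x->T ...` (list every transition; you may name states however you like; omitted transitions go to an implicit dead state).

Walk along `000` while the input agrees: from q0 take `0` to q1, and so on. Any deviation drops to the rejecting sink q4. Once q3 is reached the prefix is confirmed and every continuation is accepted.
5 states suffice.
        0   1  
>  q0   q1  q4 
   q1   q2  q4 
   q2   q3  q4 
 * q3   q3  q3 
   q4   q4  q4 
(> = start, * = accepting)

start=q0 accept=q3 q0-0->q1 q0-1->q4 q1-0->q2 q1-1->q4 q2-0->q3 q2-1->q4 q3-0->q3 q3-1->q3 q4-0->q4 q4-1->q4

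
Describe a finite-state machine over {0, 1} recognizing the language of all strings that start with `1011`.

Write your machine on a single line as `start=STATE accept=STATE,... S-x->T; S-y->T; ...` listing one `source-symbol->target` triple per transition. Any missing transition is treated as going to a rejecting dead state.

start=A; accept=E; A-0->F; A-1->B; B-0->C; B-1->F; C-0->F; C-1->D; D-0->F; D-1->E; E-0->E; E-1->E; F-0->F; F-1->F

Walk along `1011` while the input agrees: from A take `1` to B, and so on. Any deviation drops to the rejecting sink F. Once E is reached the prefix is confirmed and every continuation is accepted.
6 states suffice.
       0  1 
>  A   F  B 
   B   C  F 
   C   F  D 
   D   F  E 
 * E   E  E 
   F   F  F 
(> = start, * = accepting)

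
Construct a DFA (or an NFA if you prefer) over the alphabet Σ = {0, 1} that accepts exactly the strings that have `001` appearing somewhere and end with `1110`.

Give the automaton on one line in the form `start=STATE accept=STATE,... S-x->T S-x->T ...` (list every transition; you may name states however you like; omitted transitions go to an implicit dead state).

Run two small machines in parallel and take their product. One (4 states) tracks whether and how much of `001` has been seen; the other (5 states) tracks how much of the suffix `1110` has currently been matched. Each combined state is a pair, one component from each; accept when both components accept.
With 12 states:
       0  1 
>  A   B  C 
   B   D  C 
   C   B  E 
   D   D  F 
   E   B  G 
   F   H  I 
   G   J  G 
   H   H  F 
   I   H  K 
   J   D  C 
   K   L  K 
 * L   H  F 
(> = start, * = accepting)

start=A accept=L A-0->B A-1->C B-0->D B-1->C C-0->B C-1->E D-0->D D-1->F E-0->B E-1->G F-0->H F-1->I G-0->J G-1->G H-0->H H-1->F I-0->H I-1->K J-0->D J-1->C K-0->L K-1->K L-0->H L-1->F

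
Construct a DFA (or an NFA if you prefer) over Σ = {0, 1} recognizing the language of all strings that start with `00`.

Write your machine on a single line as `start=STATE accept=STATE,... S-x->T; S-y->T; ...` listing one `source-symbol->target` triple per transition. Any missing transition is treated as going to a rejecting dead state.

Check the first 2 symbols one by one: S0 through S1 record how many have matched `00` so far; any wrong symbol goes to the dead state S3. After all 2 match we enter the accepting sink S2.
With 4 states:
        0   1  
>  S0   S1  S3 
   S1   S2  S3 
 * S2   S2  S2 
   S3   S3  S3 
(> = start, * = accepting)

start=S0; accept=S2; S0-0->S1; S0-1->S3; S1-0->S2; S1-1->S3; S2-0->S2; S2-1->S2; S3-0->S3; S3-1->S3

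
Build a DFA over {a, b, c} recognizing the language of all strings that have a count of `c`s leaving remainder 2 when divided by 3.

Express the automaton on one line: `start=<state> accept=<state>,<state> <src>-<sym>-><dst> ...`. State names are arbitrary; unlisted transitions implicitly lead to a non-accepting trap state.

start=q0 accept=q2 q0-a->q0 q0-b->q0 q0-c->q1 q1-a->q1 q1-b->q1 q1-c->q2 q2-a->q2 q2-b->q2 q2-c->q0

The only thing that matters is how many `c`s have appeared, reduced mod 3. Use one state per residue: q0 for 0, …, q2 for 2. Reading `c` moves to the next residue; anything else stays put. q2 is accepting.
        a   b   c  
>  q0   q0  q0  q1 
   q1   q1  q1  q2 
 * q2   q2  q2  q0 
(> = start, * = accepting)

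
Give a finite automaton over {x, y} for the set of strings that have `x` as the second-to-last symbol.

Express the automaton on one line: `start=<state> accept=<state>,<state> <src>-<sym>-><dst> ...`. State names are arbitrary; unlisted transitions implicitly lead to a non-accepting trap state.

A DFA must remember the last 2 symbols (since which symbol is second-to-last isn't known until the input ends). Use one state per possible window of the last ≤2 symbols; accept from those whose window starts with `x`.
A 7-state machine:
        x   y  
>  S0   S1  S2 
   S1   S3  S4 
   S2   S5  S6 
 * S3   S3  S4 
 * S4   S5  S6 
   S5   S3  S4 
   S6   S5  S6 
(> = start, * = accepting)

start=S0 accept=S3,S4 S0-x->S1 S0-y->S2 S1-x->S3 S1-y->S4 S2-x->S5 S2-y->S6 S3-x->S3 S3-y->S4 S4-x->S5 S4-y->S6 S5-x->S3 S5-y->S4 S6-x->S5 S6-y->S6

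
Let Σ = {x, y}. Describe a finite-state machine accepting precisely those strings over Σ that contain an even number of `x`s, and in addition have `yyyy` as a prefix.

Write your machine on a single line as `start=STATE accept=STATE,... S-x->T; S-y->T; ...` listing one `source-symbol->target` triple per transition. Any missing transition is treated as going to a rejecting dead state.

start=q0; accept=q5; q0-x->q1; q0-y->q2; q1-x->q1; q1-y->q1; q2-x->q1; q2-y->q3; q3-x->q1; q3-y->q4; q4-x->q1; q4-y->q5; q5-x->q6; q5-y->q5; q6-x->q5; q6-y->q6

Run two small machines in parallel and take their product. The first has 2 states tracking the count of `x`s modulo 2; the second has 6 states tracking whether the input so far still matches the prefix `yyyy`. A product state is a pair (one from each), accepting exactly when both do. After merging equivalent states the machine shrinks.
With 7 states:
        x   y  
>  q0   q1  q2 
   q1   q1  q1 
   q2   q1  q3 
   q3   q1  q4 
   q4   q1  q5 
 * q5   q6  q5 
   q6   q5  q6 
(> = start, * = accepting)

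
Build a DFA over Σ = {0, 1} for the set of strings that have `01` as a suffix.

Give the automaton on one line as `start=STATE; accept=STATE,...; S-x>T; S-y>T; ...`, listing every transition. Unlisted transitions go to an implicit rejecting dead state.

Remember how much of `01` the current input suffix matches. State S0 means no match yet; S1 means the last symbol is `0`; S2 means the last 2 symbols are `01`. Only S2 accepts. On a mismatch, fall back to the longest proper suffix that is still a prefix of `01`.
A 3-state machine:
        0   1  
>  S0   S1  S0 
   S1   S1  S2 
 * S2   S1  S0 
(> = start, * = accepting)

start=S0; accept=S2; S0-0>S1; S0-1>S0; S1-0>S1; S1-1>S2; S2-0>S1; S2-1>S0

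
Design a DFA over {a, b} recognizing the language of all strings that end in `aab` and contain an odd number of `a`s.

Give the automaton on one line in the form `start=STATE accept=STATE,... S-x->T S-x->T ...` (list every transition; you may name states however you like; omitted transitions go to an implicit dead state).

start=s0 accept=s7 s0-a->s1 s0-b->s0 s1-a->s2 s1-b->s3 s2-a->s4 s2-b->s5 s3-a->s6 s3-b->s3 s4-a->s2 s4-b->s7 s5-a->s1 s5-b->s0 s6-a->s4 s6-b->s0 s7-a->s6 s7-b->s3

Handle the two conditions separately and then intersect. The first has 4 states tracking how much of the suffix `aab` has currently been matched; the second has 2 states tracking the count of `a`s modulo 2. A product state is a pair (one from each), accepting exactly when both do.
An 8-state machine:
        a   b  
>  s0   s1  s0 
   s1   s2  s3 
   s2   s4  s5 
   s3   s6  s3 
   s4   s2  s7 
   s5   s1  s0 
   s6   s4  s0 
 * s7   s6  s3 
(> = start, * = accepting)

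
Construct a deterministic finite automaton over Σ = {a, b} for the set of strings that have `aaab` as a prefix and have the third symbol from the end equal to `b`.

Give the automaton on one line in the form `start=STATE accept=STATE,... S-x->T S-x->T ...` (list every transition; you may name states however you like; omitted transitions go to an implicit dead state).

Handle the two conditions separately and then intersect. The first has 6 states tracking whether the input so far still matches the prefix `aaab`; the second has 15 states tracking the last 3 symbols read. A product state is a pair (one from each), accepting exactly when both do.
A 24-state machine:
          a    b  
>  s0     s1   s2 
   s1     s3   s4 
   s2     s5   s6 
   s3     s7   s8 
   s4     s9  s10 
   s5    s11  s12 
   s6    s13  s14 
   s7    s15  s16 
   s8     s9  s10 
   s9    s11  s12 
   s10   s13  s14 
   s11   s15   s8 
   s12    s9  s10 
   s13   s11  s12 
   s14   s13  s14 
   s15   s15   s8 
   s16   s17  s18 
   s17   s19  s20 
   s18   s21  s22 
 * s19   s23  s16 
 * s20   s17  s18 
 * s21   s19  s20 
 * s22   s21  s22 
   s23   s23  s16 
(> = start, * = accepting)

start=s0 accept=s19,s20,s21,s22 s0-a->s1 s0-b->s2 s1-a->s3 s1-b->s4 s2-a->s5 s2-b->s6 s3-a->s7 s3-b->s8 s4-a->s9 s4-b->s10 s5-a->s11 s5-b->s12 s6-a->s13 s6-b->s14 s7-a->s15 s7-b->s16 s8-a->s9 s8-b->s10 s9-a->s11 s9-b->s12 s10-a->s13 s10-b->s14 s11-a->s15 s11-b->s8 s12-a->s9 s12-b->s10 s13-a->s11 s13-b->s12 s14-a->s13 s14-b->s14 s15-a->s15 s15-b->s8 s16-a->s17 s16-b->s18 s17-a->s19 s17-b->s20 s18-a->s21 s18-b->s22 s19-a->s23 s19-b->s16 s20-a->s17 s20-b->s18 s21-a->s19 s21-b->s20 s22-a->s21 s22-b->s22 s23-a->s23 s23-b->s16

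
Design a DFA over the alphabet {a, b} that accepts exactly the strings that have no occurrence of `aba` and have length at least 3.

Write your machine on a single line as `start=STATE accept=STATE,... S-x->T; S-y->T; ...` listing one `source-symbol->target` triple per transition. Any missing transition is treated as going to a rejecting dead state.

Run two small machines in parallel and take their product. One (4 states) tracks partial matches of the forbidden pattern `aba`; the other (5 states) tracks the input length, saturating at 4. Each combined state is a pair, one component from each; accept when both components accept. Equivalent product states are then merged.
With 10 states:
        a   b  
>  S0   S1  S2 
   S1   S3  S4 
   S2   S3  S5 
   S3   S6  S7 
   S4   S8  S9 
   S5   S6  S9 
 * S6   S6  S7 
 * S7   S8  S9 
   S8   S8  S8 
 * S9   S6  S9 
(> = start, * = accepting)

start=S0; accept=S6,S7,S9; S0-a->S1; S0-b->S2; S1-a->S3; S1-b->S4; S2-a->S3; S2-b->S5; S3-a->S6; S3-b->S7; S4-a->S8; S4-b->S9; S5-a->S6; S5-b->S9; S6-a->S6; S6-b->S7; S7-a->S8; S7-b->S9; S8-a->S8; S8-b->S8; S9-a->S6; S9-b->S9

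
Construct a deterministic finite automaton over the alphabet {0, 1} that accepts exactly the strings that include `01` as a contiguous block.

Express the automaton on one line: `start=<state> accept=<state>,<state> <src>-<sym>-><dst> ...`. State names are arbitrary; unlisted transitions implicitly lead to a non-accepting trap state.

start=q0 accept=q2 q0-0->q1 q0-1->q0 q1-0->q1 q1-1->q2 q2-0->q2 q2-1->q2

Track how much of `01` has been matched so far: state q0 is no progress, q2 is the absorbing accept state reached once `01` has occurred. Intermediate states record partial matches; on a mismatch, fall back to the longest reusable overlap.
        0   1  
>  q0   q1  q0 
   q1   q1  q2 
 * q2   q2  q2 
(> = start, * = accepting)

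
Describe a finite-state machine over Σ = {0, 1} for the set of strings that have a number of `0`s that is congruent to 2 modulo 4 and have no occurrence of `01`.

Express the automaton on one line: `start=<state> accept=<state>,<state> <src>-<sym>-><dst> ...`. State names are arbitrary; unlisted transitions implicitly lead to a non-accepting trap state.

Build one automaton per condition and run them in lockstep. The first has 4 states tracking the count of `0`s modulo 4; the second has 3 states tracking partial matches of the forbidden pattern `01`. A product state is a pair (one from each), accepting exactly when both do. Equivalent product states are then merged.
A 6-state machine:
       0  1 
>  A   B  A 
   B   C  D 
 * C   E  D 
   D   D  D 
   E   F  D 
   F   B  D 
(> = start, * = accepting)

start=A accept=C A-0->B A-1->A B-0->C B-1->D C-0->E C-1->D D-0->D D-1->D E-0->F E-1->D F-0->B F-1->D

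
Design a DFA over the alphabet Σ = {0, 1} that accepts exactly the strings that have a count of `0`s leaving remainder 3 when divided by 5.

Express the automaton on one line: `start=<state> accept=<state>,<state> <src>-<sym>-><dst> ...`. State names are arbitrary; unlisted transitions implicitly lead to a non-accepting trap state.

start=q0 accept=q3 q0-0->q1 q0-1->q0 q1-0->q2 q1-1->q1 q2-0->q3 q2-1->q2 q3-0->q4 q3-1->q3 q4-0->q0 q4-1->q4

Keep the running count of `0`s modulo 5: each `0` advances along the cycle q0 → q1 → q2 → q3 → q4 → q0 while other symbols loop. Accept at q3.
With 5 states:
        0   1  
>  q0   q1  q0 
   q1   q2  q1 
   q2   q3  q2 
 * q3   q4  q3 
   q4   q0  q4 
(> = start, * = accepting)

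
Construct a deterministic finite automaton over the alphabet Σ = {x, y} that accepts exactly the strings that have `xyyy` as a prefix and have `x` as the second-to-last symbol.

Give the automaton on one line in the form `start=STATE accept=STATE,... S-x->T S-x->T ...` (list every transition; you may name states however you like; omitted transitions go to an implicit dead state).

Handle the two conditions separately and then intersect. One (6 states) tracks whether the input so far still matches the prefix `xyyy`; the other (7 states) tracks the last 2 symbols read. Each combined state is a pair, one component from each; accept when both components accept.
          x    y  
>  s0     s1   s2 
   s1     s3   s4 
   s2     s5   s6 
   s3     s3   s7 
   s4     s5   s8 
   s5     s3   s7 
   s6     s5   s6 
   s7     s5   s6 
   s8     s5   s9 
   s9    s10   s9 
   s10   s11  s12 
 * s11   s11  s12 
 * s12   s10   s9 
(> = start, * = accepting)

start=s0 accept=s11,s12 s0-x->s1 s0-y->s2 s1-x->s3 s1-y->s4 s2-x->s5 s2-y->s6 s3-x->s3 s3-y->s7 s4-x->s5 s4-y->s8 s5-x->s3 s5-y->s7 s6-x->s5 s6-y->s6 s7-x->s5 s7-y->s6 s8-x->s5 s8-y->s9 s9-x->s10 s9-y->s9 s10-x->s11 s10-y->s12 s11-x->s11 s11-y->s12 s12-x->s10 s12-y->s9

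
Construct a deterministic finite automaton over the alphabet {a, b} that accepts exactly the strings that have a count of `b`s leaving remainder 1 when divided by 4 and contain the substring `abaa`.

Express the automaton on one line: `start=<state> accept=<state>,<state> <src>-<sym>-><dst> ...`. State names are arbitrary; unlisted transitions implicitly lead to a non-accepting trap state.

Run two small machines in parallel and take their product. The first has 4 states tracking the count of `b`s modulo 4; the second has 5 states tracking whether and how much of `abaa` has been seen. A product state is a pair (one from each), accepting exactly when both do.
20 states suffice.
          a    b  
>  q0     q1   q2 
   q1     q1   q3 
   q2     q4   q5 
   q3     q6   q5 
   q4     q4   q7 
   q5     q8   q9 
   q6    q10   q7 
   q7    q11   q9 
   q8     q8  q12 
   q9    q13   q0 
 * q10   q10  q14 
   q11   q14  q12 
   q12   q15   q0 
   q13   q13  q16 
   q14   q14  q17 
   q15   q17  q16 
   q16   q18   q2 
   q17   q17  q19 
   q18   q19   q3 
   q19   q19  q10 
(> = start, * = accepting)

start=q0 accept=q10 q0-a->q1 q0-b->q2 q1-a->q1 q1-b->q3 q2-a->q4 q2-b->q5 q3-a->q6 q3-b->q5 q4-a->q4 q4-b->q7 q5-a->q8 q5-b->q9 q6-a->q10 q6-b->q7 q7-a->q11 q7-b->q9 q8-a->q8 q8-b->q12 q9-a->q13 q9-b->q0 q10-a->q10 q10-b->q14 q11-a->q14 q11-b->q12 q12-a->q15 q12-b->q0 q13-a->q13 q13-b->q16 q14-a->q14 q14-b->q17 q15-a->q17 q15-b->q16 q16-a->q18 q16-b->q2 q17-a->q17 q17-b->q19 q18-a->q19 q18-b->q3 q19-a->q19 q19-b->q10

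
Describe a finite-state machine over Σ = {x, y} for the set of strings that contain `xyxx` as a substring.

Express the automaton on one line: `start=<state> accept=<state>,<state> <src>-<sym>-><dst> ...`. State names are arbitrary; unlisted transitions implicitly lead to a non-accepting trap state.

start=s0 accept=s4 s0-x->s1 s0-y->s0 s1-x->s1 s1-y->s2 s2-x->s3 s2-y->s0 s3-x->s4 s3-y->s2 s4-x->s4 s4-y->s4

States s0..s3 record the length of the longest prefix of `xyxx` that matches the current input suffix. Reaching s4 means `xyxx` has been seen, and we stay there forever. Accept from s4.
5 states suffice.
        x   y  
>  s0   s1  s0 
   s1   s1  s2 
   s2   s3  s0 
   s3   s4  s2 
 * s4   s4  s4 
(> = start, * = accepting)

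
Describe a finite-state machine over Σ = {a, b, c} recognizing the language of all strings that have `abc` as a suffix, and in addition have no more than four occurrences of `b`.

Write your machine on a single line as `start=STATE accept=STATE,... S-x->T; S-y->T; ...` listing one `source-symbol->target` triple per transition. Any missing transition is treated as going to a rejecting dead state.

Build one automaton per condition and run them in lockstep. One (4 states) tracks how much of the suffix `abc` has currently been matched; the other (6 states) tracks the count of `b`s, saturating at 5. Each combined state is a pair, one component from each; accept when both components accept. After merging equivalent states the machine shrinks.
With 17 states:
          a    b    c  
>  q0     q1   q2   q0 
   q1     q1   q3   q0 
   q2     q4   q5   q2 
   q3     q4   q5   q6 
   q4     q4   q7   q2 
   q5     q8   q9   q5 
 * q6     q4   q5   q2 
   q7     q8   q9  q10 
   q8     q8  q11   q5 
   q9    q12  q13   q9 
 * q10    q8   q9   q5 
   q11   q12  q13  q14 
   q12   q12  q15   q9 
   q13   q13  q13  q13 
 * q14   q12  q13   q9 
   q15   q13  q13  q16 
 * q16   q13  q13  q13 
(> = start, * = accepting)

start=q0; accept=q6,q10,q14,q16; q0-a->q1; q0-b->q2; q0-c->q0; q1-a->q1; q1-b->q3; q1-c->q0; q2-a->q4; q2-b->q5; q2-c->q2; q3-a->q4; q3-b->q5; q3-c->q6; q4-a->q4; q4-b->q7; q4-c->q2; q5-a->q8; q5-b->q9; q5-c->q5; q6-a->q4; q6-b->q5; q6-c->q2; q7-a->q8; q7-b->q9; q7-c->q10; q8-a->q8; q8-b->q11; q8-c->q5; q9-a->q12; q9-b->q13; q9-c->q9; q10-a->q8; q10-b->q9; q10-c->q5; q11-a->q12; q11-b->q13; q11-c->q14; q12-a->q12; q12-b->q15; q12-c->q9; q13-a->q13; q13-b->q13; q13-c->q13; q14-a->q12; q14-b->q13; q14-c->q9; q15-a->q13; q15-b->q13; q15-c->q16; q16-a->q13; q16-b->q13; q16-c->q13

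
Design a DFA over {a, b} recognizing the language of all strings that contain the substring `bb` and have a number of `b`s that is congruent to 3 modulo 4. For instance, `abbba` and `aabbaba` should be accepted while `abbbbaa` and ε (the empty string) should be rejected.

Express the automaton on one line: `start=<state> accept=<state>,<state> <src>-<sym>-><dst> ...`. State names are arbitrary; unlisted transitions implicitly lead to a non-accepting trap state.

Build one automaton per condition and run them in lockstep. The first has 3 states tracking whether and how much of `bb` has been seen; the second has 4 states tracking the count of `b`s modulo 4. A product state is a pair (one from each), accepting exactly when both do.
With 12 states:
          a    b  
>  q0     q0   q1 
   q1     q2   q3 
   q2     q2   q4 
   q3     q3   q5 
   q4     q6   q5 
 * q5     q5   q7 
   q6     q6   q8 
   q7     q7   q9 
   q8    q10   q7 
   q9     q9   q3 
   q10   q10  q11 
   q11    q0   q9 
(> = start, * = accepting)

start=q0 accept=q5 q0-a->q0 q0-b->q1 q1-a->q2 q1-b->q3 q2-a->q2 q2-b->q4 q3-a->q3 q3-b->q5 q4-a->q6 q4-b->q5 q5-a->q5 q5-b->q7 q6-a->q6 q6-b->q8 q7-a->q7 q7-b->q9 q8-a->q10 q8-b->q7 q9-a->q9 q9-b->q3 q10-a->q10 q10-b->q11 q11-a->q0 q11-b->q9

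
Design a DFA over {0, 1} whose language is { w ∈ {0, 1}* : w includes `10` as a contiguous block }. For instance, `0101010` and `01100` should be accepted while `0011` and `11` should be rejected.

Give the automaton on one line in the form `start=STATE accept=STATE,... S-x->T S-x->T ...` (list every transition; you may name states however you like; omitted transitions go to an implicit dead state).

start=q0 accept=q2 q0-0->q0 q0-1->q1 q1-0->q2 q1-1->q1 q2-0->q2 q2-1->q2

States q0..q1 record the length of the longest prefix of `10` that matches the current input suffix. Reaching q2 means `10` has been seen, and we stay there forever. Accept from q2.
With 3 states:
        0   1  
>  q0   q0  q1 
   q1   q2  q1 
 * q2   q2  q2 
(> = start, * = accepting)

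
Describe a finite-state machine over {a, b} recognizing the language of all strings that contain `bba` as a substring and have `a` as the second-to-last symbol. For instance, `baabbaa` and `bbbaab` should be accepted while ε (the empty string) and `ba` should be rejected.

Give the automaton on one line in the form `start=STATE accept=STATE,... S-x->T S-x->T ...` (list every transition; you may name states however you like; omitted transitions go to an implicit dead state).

start=s0 accept=s8,s9 s0-a->s1 s0-b->s2 s1-a->s3 s1-b->s4 s2-a->s5 s2-b->s6 s3-a->s3 s3-b->s4 s4-a->s5 s4-b->s6 s5-a->s3 s5-b->s4 s6-a->s7 s6-b->s6 s7-a->s8 s7-b->s9 s8-a->s8 s8-b->s9 s9-a->s7 s9-b->s10 s10-a->s7 s10-b->s10

Handle the two conditions separately and then intersect. One (4 states) tracks whether and how much of `bba` has been seen; the other (7 states) tracks the last 2 symbols read. Each combined state is a pair, one component from each; accept when both components accept.
An 11-state machine:
          a    b  
>  s0     s1   s2 
   s1     s3   s4 
   s2     s5   s6 
   s3     s3   s4 
   s4     s5   s6 
   s5     s3   s4 
   s6     s7   s6 
   s7     s8   s9 
 * s8     s8   s9 
 * s9     s7  s10 
   s10    s7  s10 
(> = start, * = accepting)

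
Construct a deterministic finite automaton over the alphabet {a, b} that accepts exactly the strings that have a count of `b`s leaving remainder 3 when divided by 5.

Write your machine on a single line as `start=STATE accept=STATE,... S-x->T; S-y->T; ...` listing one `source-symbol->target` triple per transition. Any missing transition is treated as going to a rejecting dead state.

The only thing that matters is how many `b`s have appeared, reduced mod 5. Use one state per residue: s0 for 0, …, s4 for 4. Reading `b` moves to the next residue; anything else stays put. s3 is accepting.
A 5-state machine:
        a   b  
>  s0   s0  s1 
   s1   s1  s2 
   s2   s2  s3 
 * s3   s3  s4 
   s4   s4  s0 
(> = start, * = accepting)

start=s0; accept=s3; s0-a->s0; s0-b->s1; s1-a->s1; s1-b->s2; s2-a->s2; s2-b->s3; s3-a->s3; s3-b->s4; s4-a->s4; s4-b->s0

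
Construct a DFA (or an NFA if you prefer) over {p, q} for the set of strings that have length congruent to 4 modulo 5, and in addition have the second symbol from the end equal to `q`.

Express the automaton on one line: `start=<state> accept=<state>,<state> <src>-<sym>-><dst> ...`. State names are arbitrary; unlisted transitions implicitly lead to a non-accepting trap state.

start=S0 accept=S6 S0-p->S1 S0-q->S1 S1-p->S2 S1-q->S2 S2-p->S3 S2-q->S4 S3-p->S5 S3-q->S5 S4-p->S6 S4-q->S6 S5-p->S0 S5-q->S0 S6-p->S0 S6-q->S0

Build one automaton per condition and run them in lockstep. One (5 states) tracks the input length modulo 5; the other (7 states) tracks the last 2 symbols read. Each combined state is a pair, one component from each; accept when both components accept. Equivalent product states are then merged.
A 7-state machine:
        p   q  
>  S0   S1  S1 
   S1   S2  S2 
   S2   S3  S4 
   S3   S5  S5 
   S4   S6  S6 
   S5   S0  S0 
 * S6   S0  S0 
(> = start, * = accepting)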